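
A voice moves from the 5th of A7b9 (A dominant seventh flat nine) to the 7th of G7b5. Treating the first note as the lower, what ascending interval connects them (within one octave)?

minor second

The 5th of A7b9 (A dominant seventh flat nine) is E; the 7th of G7b5 is F.
From E to F: 1 semitone over a second = minor.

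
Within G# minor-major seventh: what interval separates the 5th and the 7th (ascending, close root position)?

Spelling the chord: G#, B, D#, F##.
The 5th is D# and the 7th is F##.
Counting 3 letters and 4 half steps from D# gives a major third.

major 3rd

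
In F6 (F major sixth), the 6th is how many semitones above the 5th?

2

F major sixth: F A C D.
C to D is a major second: 2 semitones.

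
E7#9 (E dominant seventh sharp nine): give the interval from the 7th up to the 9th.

The chord tones of E7#9 are E-G♯-B-D-F𝄪.
That puts D below F𝄪.
D up to F𝄪 is 5 semitones, a half step wider than a major third, so the interval is augmented.

A3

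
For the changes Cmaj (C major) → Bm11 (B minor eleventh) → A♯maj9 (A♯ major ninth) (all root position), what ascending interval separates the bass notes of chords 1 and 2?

The roots are C and B.
C up to B spans 7 letter names and 11 semitones — a major seventh.

major seventh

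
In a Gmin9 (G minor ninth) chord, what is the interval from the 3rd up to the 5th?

major 3rd

Spelling the chord: G B♭ D F A.
The 3rd is B♭ and the 5th is D.
From B♭ to D is 4 semitones, exactly the major third.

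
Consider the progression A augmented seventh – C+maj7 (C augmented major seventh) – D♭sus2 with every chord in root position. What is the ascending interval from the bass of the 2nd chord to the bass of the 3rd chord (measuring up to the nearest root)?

minor second

The roots are C and D♭.
2 letter names make it a second; at 1 semitone (a half step narrower than major) the quality is minor.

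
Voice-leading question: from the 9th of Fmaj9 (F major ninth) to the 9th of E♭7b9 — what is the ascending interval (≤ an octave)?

The 9th of Fmaj9 (F major ninth) is G; the 9th of E♭7b9 is F♭.
From G to F♭: 9 semitones over a seventh = diminished.

diminished seventh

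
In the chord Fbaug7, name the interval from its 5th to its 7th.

diminished third

The chord tones of Fb7#5 are Fb, Ab, C, Ebb.
The 5th is C and the 7th is Ebb.
3 letter names make it a third; at 2 semitones (a whole step narrower than major) the quality is diminished.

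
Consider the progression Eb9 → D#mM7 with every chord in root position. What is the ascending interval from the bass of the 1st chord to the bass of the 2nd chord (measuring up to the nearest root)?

augmented seventh

The roots are Eb and D#.
7 letter names make it a seventh; at 12 semitones (a half step wider than major) the quality is augmented.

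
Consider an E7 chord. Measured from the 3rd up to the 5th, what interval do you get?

Spelling the chord: E, G#, B, D.
The 3rd is G# and the 5th is B.
G# up to B is 3 semitones, a half step narrower than a major third, so the interval is minor.

minor 3rd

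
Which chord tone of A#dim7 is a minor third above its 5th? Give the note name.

G

Spelling the chord: A#-C#-E-G.
The 5th is E. A minor third above E is G.
G is the chord's 7th.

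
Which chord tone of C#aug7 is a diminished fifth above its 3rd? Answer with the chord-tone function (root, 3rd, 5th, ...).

C#aug7 (C# augmented seventh): C# E# G## B.
The 3rd is E#. A diminished fifth above E# is B.
B is the chord's 7th.

7th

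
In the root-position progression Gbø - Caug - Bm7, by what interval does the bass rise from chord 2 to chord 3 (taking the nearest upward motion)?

The roots are C and B.
C up to B spans 7 letter names and 11 semitones — a major seventh.

major seventh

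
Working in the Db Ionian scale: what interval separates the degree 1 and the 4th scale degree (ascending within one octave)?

P4

Spelling the Db Ionian scale: Db Eb F Gb Ab Bb C.
That puts Db below Gb.
Counting 4 letters and 5 half steps from Db gives a perfect fourth.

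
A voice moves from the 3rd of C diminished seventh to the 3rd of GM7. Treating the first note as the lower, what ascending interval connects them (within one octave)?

augmented fifth

C diminished seventh has Eb as its 3rd, and GM7 has B as its 3rd.
From Eb to B: 8 semitones over a fifth = augmented.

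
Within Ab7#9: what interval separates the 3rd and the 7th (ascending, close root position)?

diminished fifth

Spelling the chord: Ab C Eb Gb B.
That puts C below Gb.
From C to Gb: 6 semitones over a fifth = diminished.
That tritone between 3rd and 7th is what gives the dominant seventh its pull toward resolution.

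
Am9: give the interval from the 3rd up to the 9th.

The chord tones of Amin9 (A minor ninth) are A C E G B.
3rd = C; 9th = B.
C up to B spans 7 letter names and 11 semitones — a major seventh.

major seventh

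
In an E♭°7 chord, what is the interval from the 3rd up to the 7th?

E♭°7 is spelled E♭–G♭–B𝄫–D𝄫.
So we need the interval from G♭ up to D𝄫.
G♭ up to D𝄫 is 6 semitones, a half step narrower than a perfect fifth, so the interval is diminished.

diminished fifth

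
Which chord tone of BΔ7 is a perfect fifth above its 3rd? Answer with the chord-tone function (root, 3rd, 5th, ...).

7th

The chord tones of B major seventh are B–D#–F#–A#.
The 3rd is D#. A perfect fifth above D# is A#.
A# is the chord's 7th.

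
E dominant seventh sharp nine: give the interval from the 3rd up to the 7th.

diminished fifth

The chord tones of E7#9 (E dominant seventh sharp nine) are E–G♯–B–D–F𝄪.
3rd = G♯; 7th = D.
5 letter names make it a fifth; at 6 semitones (a half step narrower than perfect) the quality is diminished.
That tritone between 3rd and 7th is what gives the dominant seventh its pull toward resolution.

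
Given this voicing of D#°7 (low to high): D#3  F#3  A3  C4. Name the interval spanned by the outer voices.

The outer voices are D#3 and C4.
From D# to C: 9 semitones over a seventh = diminished.

d7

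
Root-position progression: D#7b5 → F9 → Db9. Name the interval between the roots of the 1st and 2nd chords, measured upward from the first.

diminished third

The roots are D# and F.
3 letter names make it a third; at 2 semitones (a whole step narrower than major) the quality is diminished.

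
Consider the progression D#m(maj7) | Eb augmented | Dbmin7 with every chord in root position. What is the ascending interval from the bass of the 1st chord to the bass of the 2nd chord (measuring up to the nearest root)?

The roots are D# and Eb.
D# up to Eb is 0 semitones, a whole step narrower than a major second, so the interval is diminished.

diminished 2nd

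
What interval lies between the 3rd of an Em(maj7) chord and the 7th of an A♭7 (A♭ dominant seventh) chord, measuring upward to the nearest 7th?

The 3rd of Em(maj7) is G; the 7th of A♭7 (A♭ dominant seventh) is G♭.
8 letter names make it an octave; at 11 semitones (a half step narrower than perfect) the quality is diminished.

diminished octave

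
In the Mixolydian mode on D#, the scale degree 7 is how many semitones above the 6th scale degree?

1

The scale is D# E# F## G# A# B# C#.
B# up to C# is a minor second — 1 semitone.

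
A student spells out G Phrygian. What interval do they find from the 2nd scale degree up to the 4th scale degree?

M3

Spelling G Phrygian: G A♭ B♭ C D E♭ F.
So we need the interval from A♭ up to C.
Counting 3 letters and 4 half steps from A♭ gives a major third.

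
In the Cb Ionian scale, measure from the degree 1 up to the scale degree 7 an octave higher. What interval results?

The scale runs Cb Db Eb Fb Gb Ab Bb.
The degree 1 is Cb and the 7th degree (up an octave) is Bb.
From Cb to Bb is 23 semitones, exactly the major fourteenth.

major 14th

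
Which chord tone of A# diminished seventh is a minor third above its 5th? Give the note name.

G

A#°7 is spelled A#–C#–E–G.
The 5th is E. A minor third above E is G.
G is the chord's 7th.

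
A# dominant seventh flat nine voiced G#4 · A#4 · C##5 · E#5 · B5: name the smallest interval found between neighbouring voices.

Adjacent intervals: G#4→A#4 = major second; A#4→C##5 = major third; C##5→E#5 = minor third; E#5→B5 = diminished fifth.
The smallest is G#4 to A#4, a major second (2 semitones).

major 2nd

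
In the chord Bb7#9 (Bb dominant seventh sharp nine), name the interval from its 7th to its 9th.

augmented third

Bb7#9: Bb-D-F-Ab-C#.
That puts Ab below C#.
3 letter names make it a third; at 5 semitones (a half step wider than major) the quality is augmented.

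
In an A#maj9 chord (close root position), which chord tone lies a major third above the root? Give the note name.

C##

A#maj9 (A# major ninth) is spelled A#–C##–E#–G##–B#.
The root is A#. A major third above A# is C##.
C## is the chord's 3rd.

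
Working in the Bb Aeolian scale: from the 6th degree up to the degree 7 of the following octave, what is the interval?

major ninth

The scale runs Bb C Db Eb F Gb Ab.
So we need the interval from Gb up to Ab.
Counting 9 letters and 14 half steps from Gb gives a major ninth.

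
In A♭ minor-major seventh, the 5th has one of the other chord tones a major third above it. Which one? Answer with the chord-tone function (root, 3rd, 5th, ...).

7th

A♭ minor-major seventh: A♭-C♭-E♭-G.
The 5th is E♭. A major third above E♭ is G.
G is the chord's 7th.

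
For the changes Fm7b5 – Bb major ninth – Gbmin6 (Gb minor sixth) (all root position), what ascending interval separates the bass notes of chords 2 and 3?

The roots are Bb and Gb.
Bb up to Gb is 8 semitones, a half step narrower than a major sixth, so the interval is minor.

minor 6th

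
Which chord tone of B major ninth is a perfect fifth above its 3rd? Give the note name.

Bmaj9: B D♯ F♯ A♯ C♯.
The 3rd is D♯. A perfect fifth above D♯ is A♯.
A♯ is the chord's 7th.

A#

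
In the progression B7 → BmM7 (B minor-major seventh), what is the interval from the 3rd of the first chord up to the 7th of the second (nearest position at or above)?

The 3rd of B7 is D♯; the 7th of BmM7 (B minor-major seventh) is A♯.
Counting 5 letters and 7 half steps from D♯ gives a perfect fifth.

P5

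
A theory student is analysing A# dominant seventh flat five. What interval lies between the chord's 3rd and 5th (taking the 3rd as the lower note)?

diminished 3rd

The chord tones of A# dominant seventh flat five are A#–C##–E–G#.
That puts C## below E.
3 letter names make it a third; at 2 semitones (a whole step narrower than major) the quality is diminished.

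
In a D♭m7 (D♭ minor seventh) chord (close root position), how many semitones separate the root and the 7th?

10

D♭ minor seventh is spelled D♭, F♭, A♭, C♭.
D♭ to C♭ is a minor seventh: 10 semitones.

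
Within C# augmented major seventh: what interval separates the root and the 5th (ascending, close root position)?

Spelling the chord: C# E# G## B#.
The root is C# and the 5th is G##.
From C# to G##: 8 semitones over a fifth = augmented.

augmented fifth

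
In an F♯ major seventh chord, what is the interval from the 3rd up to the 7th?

perfect 5th

F♯Δ7 (F♯ major seventh): F♯, A♯, C♯, E♯.
3rd = A♯; 7th = E♯.
From A♯ to E♯ is 7 semitones, exactly the perfect fifth.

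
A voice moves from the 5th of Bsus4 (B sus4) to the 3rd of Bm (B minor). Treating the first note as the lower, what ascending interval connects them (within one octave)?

Bsus4 (B sus4) has F# as its 5th, and Bm (B minor) has D as its 3rd.
From F# to D: 8 semitones over a sixth = minor.

minor sixth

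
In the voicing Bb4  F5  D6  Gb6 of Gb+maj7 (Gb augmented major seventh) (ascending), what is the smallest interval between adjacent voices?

diminished fourth

Adjacent intervals: Bb4→F5 = perfect fifth; F5→D6 = major sixth; D6→Gb6 = diminished fourth.
The smallest is D6 to Gb6, a diminished fourth (4 semitones).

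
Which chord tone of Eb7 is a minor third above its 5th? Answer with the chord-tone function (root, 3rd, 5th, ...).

Eb7 is spelled Eb G Bb Db.
The 5th is Bb. A minor third above Bb is Db.
Db is the chord's 7th.

7th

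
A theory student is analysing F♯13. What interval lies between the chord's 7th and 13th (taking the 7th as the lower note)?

M7

F♯13 (F♯ dominant thirteenth) is spelled F♯–A♯–C♯–E–G♯–D♯.
That puts E below D♯.
Counting 7 letters and 11 half steps from E gives a major seventh.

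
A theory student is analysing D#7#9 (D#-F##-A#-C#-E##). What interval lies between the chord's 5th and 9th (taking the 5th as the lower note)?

augmented 5th

The 5th is A# and the 9th is E##.
A# up to E## is 8 semitones, a half step wider than a perfect fifth, so the interval is augmented.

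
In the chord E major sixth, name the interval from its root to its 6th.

Spelling the chord: E, G♯, B, C♯.
That puts E below C♯.
Counting 6 letters and 9 half steps from E gives a major sixth.

major sixth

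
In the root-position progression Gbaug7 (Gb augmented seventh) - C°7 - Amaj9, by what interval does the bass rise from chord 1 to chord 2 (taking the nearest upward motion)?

The roots are Gb and C.
Gb up to C is 6 semitones, a half step wider than a perfect fourth, so the interval is augmented.

augmented fourth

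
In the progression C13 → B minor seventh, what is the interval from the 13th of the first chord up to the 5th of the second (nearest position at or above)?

The 13th of C13 is A; the 5th of B minor seventh is F#.
A up to F# spans 6 letter names and 9 semitones — a major sixth.

major sixth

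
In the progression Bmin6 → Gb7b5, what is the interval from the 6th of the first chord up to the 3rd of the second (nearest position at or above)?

diminished 3rd

The 6th of Bmin6 is G#; the 3rd of Gb7b5 is Bb.
G# up to Bb is 2 semitones, a whole step narrower than a major third, so the interval is diminished.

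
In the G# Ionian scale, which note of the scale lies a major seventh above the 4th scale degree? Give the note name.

B#

The scale is G# A# B# C# D# E# F##.
The 4th scale degree is C#; a major seventh above that is B# — scale degree 3.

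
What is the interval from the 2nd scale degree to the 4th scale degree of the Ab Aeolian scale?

The scale runs Ab Bb Cb Db Eb Fb Gb.
The 2nd scale degree is Bb and the 4th scale degree is Db.
From Bb to Db: 3 semitones over a third = minor.

minor third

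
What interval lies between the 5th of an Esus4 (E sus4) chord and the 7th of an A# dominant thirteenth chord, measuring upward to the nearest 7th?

major sixth

The 5th of Esus4 (E sus4) is B; the 7th of A# dominant thirteenth is G#.
B up to G# spans 6 letter names and 9 semitones — a major sixth.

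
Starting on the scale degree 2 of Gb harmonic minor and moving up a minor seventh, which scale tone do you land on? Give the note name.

The scale is Gb Ab Bbb Cb Db Ebb F.
The scale degree 2 is Ab; a minor seventh above that is Gb — scale degree 1.

Gb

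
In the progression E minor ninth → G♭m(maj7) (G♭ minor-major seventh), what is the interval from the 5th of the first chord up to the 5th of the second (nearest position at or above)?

diminished third

E minor ninth has B as its 5th, and G♭m(maj7) (G♭ minor-major seventh) has D♭ as its 5th.
B up to D♭ is 2 semitones, a whole step narrower than a major third, so the interval is diminished.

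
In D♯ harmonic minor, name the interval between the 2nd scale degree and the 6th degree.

Spelling D♯ harmonic minor: D♯ E♯ F♯ G♯ A♯ B C𝄪.
So we need the interval from E♯ up to B.
E♯ up to B is 6 semitones, a half step narrower than a perfect fifth, so the interval is diminished.

diminished fifth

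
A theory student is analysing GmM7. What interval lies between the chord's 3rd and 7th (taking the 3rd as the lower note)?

The chord tones of G minor-major seventh are G Bb D F#.
The 3rd is Bb and the 7th is F#.
From Bb to F#: 8 semitones over a fifth = augmented.

augmented fifth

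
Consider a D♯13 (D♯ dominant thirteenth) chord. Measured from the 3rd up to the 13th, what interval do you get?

P11

Spelling the chord: D♯ F𝄪 A♯ C♯ E♯ B♯.
So we need the interval from F𝄪 up to B♯.
F𝄪 up to B♯ spans 11 letter names and 17 semitones — a perfect eleventh.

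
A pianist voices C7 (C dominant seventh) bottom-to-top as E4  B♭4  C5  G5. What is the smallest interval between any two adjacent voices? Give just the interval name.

Adjacent intervals: E4→B♭4 = diminished fifth; B♭4→C5 = major second; C5→G5 = perfect fifth.
The smallest is B♭4 to C5, a major second (2 semitones).

M2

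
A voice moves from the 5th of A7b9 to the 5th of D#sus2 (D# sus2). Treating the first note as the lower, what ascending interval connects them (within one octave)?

augmented fourth

The 5th of A7b9 is E; the 5th of D#sus2 (D# sus2) is A#.
E up to A# is 6 semitones, a half step wider than a perfect fourth, so the interval is augmented.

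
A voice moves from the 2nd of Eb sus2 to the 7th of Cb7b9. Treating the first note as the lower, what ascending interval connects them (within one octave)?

The 2nd of Eb sus2 is F; the 7th of Cb7b9 is Bbb.
4 letter names make it a fourth; at 4 semitones (a half step narrower than perfect) the quality is diminished.

diminished fourth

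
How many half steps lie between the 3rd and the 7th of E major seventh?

Emaj7 is spelled E–G♯–B–D♯.
G♯ to D♯ is a perfect fifth: 7 semitones.

7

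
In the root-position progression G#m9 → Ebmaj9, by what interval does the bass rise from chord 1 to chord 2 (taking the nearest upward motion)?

diminished sixth

The roots are G# and Eb.
6 letter names make it a sixth; at 7 semitones (a whole step narrower than major) the quality is diminished.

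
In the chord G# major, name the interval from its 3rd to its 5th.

minor third

G# (G# major): G#, B#, D#.
3rd = B#; 5th = D#.
3 letter names make it a third; at 3 semitones (a half step narrower than major) the quality is minor.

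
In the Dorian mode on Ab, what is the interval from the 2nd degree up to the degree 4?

Spelling the Dorian mode on Ab: Ab Bb Cb Db Eb F Gb.
2nd degree = Bb; scale degree 4 = Db.
Bb up to Db is 3 semitones, a half step narrower than a major third, so the interval is minor.

minor 3rd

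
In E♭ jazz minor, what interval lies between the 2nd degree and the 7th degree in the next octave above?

major thirteenth

The scale runs E♭ F G♭ A♭ B♭ C D.
So we need the interval from F up to D.
From F to D is 21 semitones, exactly the major thirteenth.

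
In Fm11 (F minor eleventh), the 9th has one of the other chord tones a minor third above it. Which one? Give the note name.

Bb

Fm11 is spelled F–A♭–C–E♭–G–B♭.
The 9th is G. A minor third above G is B♭.
B♭ is the chord's 11th.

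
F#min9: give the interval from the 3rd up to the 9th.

The chord tones of F# minor ninth are F#-A-C#-E-G#.
The 3rd is A and the 9th is G#.
A up to G# spans 7 letter names and 11 semitones — a major seventh.

major seventh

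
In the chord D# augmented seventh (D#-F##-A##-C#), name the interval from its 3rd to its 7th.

diminished fifth

So we need the interval from F## up to C#.
From F## to C#: 6 semitones over a fifth = diminished.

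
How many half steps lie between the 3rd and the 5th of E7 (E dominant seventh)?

E dominant seventh is spelled E, G♯, B, D.
G♯ to B is a minor third: 3 semitones.

3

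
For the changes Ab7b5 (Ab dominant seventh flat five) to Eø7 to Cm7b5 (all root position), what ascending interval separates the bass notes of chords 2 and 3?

minor 6th

The roots are E and C.
E up to C is 8 semitones, a half step narrower than a major sixth, so the interval is minor.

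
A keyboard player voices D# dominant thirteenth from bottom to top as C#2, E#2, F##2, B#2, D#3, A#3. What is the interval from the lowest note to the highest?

major thirteenth

The outer voices are C#2 and A#3.
C# up to A# spans 13 letter names and 21 semitones — a major thirteenth.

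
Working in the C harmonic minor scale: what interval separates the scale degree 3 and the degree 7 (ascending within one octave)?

A5

C harmonic minor: C D Eb F G Ab B.
So we need the interval from Eb up to B.
5 letter names make it a fifth; at 8 semitones (a half step wider than perfect) the quality is augmented.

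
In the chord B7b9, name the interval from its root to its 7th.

minor 7th

The chord tones of B7b9 are B, D#, F#, A, C.
Root = B; 7th = A.
7 letter names make it a seventh; at 10 semitones (a half step narrower than major) the quality is minor.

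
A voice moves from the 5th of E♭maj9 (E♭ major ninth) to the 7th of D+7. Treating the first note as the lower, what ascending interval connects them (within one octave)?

major second

E♭maj9 (E♭ major ninth) has B♭ as its 5th, and D+7 has C as its 7th.
From B♭ to C is 2 semitones, exactly the major second.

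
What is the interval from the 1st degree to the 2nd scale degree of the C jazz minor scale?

C melodic minor: C D E♭ F G A B.
The 1st degree is C and the 2nd scale degree is D.
From C to D is 2 semitones, exactly the major second.

major second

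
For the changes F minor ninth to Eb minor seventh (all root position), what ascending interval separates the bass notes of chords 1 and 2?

minor 7th

The roots are F and Eb.
F up to Eb is 10 semitones, a half step narrower than a major seventh, so the interval is minor.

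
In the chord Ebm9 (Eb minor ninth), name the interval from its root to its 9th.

Spelling the chord: Eb, Gb, Bb, Db, F.
So we need the interval from Eb up to F.
From Eb to F is 14 semitones, exactly the major ninth.

major 9th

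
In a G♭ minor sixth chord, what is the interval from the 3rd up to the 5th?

major third

G♭m6: G♭ B𝄫 D♭ E♭.
3rd = B𝄫; 5th = D♭.
B𝄫 up to D♭ spans 3 letter names and 4 semitones — a major third.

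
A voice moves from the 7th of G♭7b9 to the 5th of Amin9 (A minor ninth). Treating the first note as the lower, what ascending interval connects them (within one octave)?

A7

G♭7b9 has F♭ as its 7th, and Amin9 (A minor ninth) has E as its 5th.
F♭ up to E is 12 semitones, a half step wider than a major seventh, so the interval is augmented.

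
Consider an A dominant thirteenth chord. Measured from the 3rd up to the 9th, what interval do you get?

Spelling the chord: A, C#, E, G, B, F#.
The 3rd is C# and the 9th is B.
7 letter names make it a seventh; at 10 semitones (a half step narrower than major) the quality is minor.

minor 7th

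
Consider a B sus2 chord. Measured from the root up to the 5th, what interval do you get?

B sus2 is spelled B–C#–F#.
So we need the interval from B up to F#.
From B to F# is 7 semitones, exactly the perfect fifth.

P5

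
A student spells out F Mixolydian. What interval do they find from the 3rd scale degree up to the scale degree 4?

minor 2nd

The scale runs F G A B♭ C D E♭.
The 3rd scale degree is A and the degree 4 is B♭.
A up to B♭ is 1 semitone, a half step narrower than a major second, so the interval is minor.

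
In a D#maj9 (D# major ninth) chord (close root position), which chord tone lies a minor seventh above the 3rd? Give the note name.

D#maj9 is spelled D# F## A# C## E#.
The 3rd is F##. A minor seventh above F## is E#.
E# is the chord's 9th.

E#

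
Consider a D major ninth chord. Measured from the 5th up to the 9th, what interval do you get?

P5

The chord tones of Dmaj9 (D major ninth) are D F# A C# E.
5th = A; 9th = E.
Counting 5 letters and 7 half steps from A gives a perfect fifth.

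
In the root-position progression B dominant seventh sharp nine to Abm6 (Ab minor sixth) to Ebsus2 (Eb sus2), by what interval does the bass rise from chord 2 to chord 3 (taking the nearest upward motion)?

perfect fifth

The roots are Ab and Eb.
Counting 5 letters and 7 half steps from Ab gives a perfect fifth.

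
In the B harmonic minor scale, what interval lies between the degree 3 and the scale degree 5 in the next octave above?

major tenth

B harmonic minor: B C# D E F# G A#.
That puts D below F#.
Counting 10 letters and 16 half steps from D gives a major tenth.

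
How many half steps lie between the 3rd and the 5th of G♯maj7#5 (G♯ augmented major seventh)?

4

The chord tones of G♯maj7#5 are G♯–B♯–D𝄪–F𝄪.
B♯ to D𝄪 is a major third: 4 semitones.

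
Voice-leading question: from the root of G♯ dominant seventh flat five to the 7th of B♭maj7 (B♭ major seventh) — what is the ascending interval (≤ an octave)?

G♯ dominant seventh flat five has G♯ as its root, and B♭maj7 (B♭ major seventh) has A as its 7th.
G♯ up to A is 1 semitone, a half step narrower than a major second, so the interval is minor.

minor second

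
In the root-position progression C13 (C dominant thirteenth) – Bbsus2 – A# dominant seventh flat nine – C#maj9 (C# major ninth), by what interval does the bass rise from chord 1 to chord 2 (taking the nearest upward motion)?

The roots are C and Bb.
7 letter names make it a seventh; at 10 semitones (a half step narrower than major) the quality is minor.

minor 7th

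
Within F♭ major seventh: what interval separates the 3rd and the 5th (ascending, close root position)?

F♭maj7 (F♭ major seventh) is spelled F♭ A♭ C♭ E♭.
3rd = A♭; 5th = C♭.
From A♭ to C♭: 3 semitones over a third = minor.

m3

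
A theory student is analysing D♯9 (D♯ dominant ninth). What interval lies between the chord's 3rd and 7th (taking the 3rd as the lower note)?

D♯ dominant ninth is spelled D♯-F𝄪-A♯-C♯-E♯.
That puts F𝄪 below C♯.
5 letter names make it a fifth; at 6 semitones (a half step narrower than perfect) the quality is diminished.

diminished fifth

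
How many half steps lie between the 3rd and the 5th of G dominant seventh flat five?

Spelling the chord: G B Db F.
B to Db is a diminished third: 2 semitones.

2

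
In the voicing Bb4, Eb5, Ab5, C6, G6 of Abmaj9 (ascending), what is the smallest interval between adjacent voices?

major third

Adjacent intervals: Bb4→Eb5 = perfect fourth; Eb5→Ab5 = perfect fourth; Ab5→C6 = major third; C6→G6 = perfect fifth.
The smallest is Ab5 to C6, a major third (4 semitones).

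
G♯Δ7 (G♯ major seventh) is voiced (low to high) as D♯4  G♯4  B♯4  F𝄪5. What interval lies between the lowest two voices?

perfect fourth

Those voices are D♯4 and G♯4.
From D♯ to G♯ is 5 semitones, exactly the perfect fourth.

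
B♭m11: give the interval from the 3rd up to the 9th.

B♭ minor eleventh: B♭ D♭ F A♭ C E♭.
The 3rd is D♭ and the 9th is C.
D♭ up to C spans 7 letter names and 11 semitones — a major seventh.

major seventh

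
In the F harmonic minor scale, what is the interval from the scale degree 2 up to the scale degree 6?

Spelling the F harmonic minor scale: F G Ab Bb C Db E.
The scale degree 2 is G and the 6th degree is Db.
G up to Db is 6 semitones, a half step narrower than a perfect fifth, so the interval is diminished.

diminished fifth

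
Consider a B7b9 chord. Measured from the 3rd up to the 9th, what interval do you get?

The chord tones of B7b9 (B dominant seventh flat nine) are B–D♯–F♯–A–C.
3rd = D♯; 9th = C.
7 letter names make it a seventh; at 9 semitones (a whole step narrower than major) the quality is diminished.

diminished 7th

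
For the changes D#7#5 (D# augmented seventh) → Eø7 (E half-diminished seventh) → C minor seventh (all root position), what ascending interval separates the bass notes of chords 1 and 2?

minor 2nd

The roots are D# and E.
2 letter names make it a second; at 1 semitone (a half step narrower than major) the quality is minor.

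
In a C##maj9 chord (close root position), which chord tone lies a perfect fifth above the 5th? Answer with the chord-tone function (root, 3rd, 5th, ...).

9th

C##maj9 is spelled C##, E##, G##, B##, D##.
The 5th is G##. A perfect fifth above G## is D##.
D## is the chord's 9th.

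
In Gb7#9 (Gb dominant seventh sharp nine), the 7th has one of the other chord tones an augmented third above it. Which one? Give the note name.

A

Gb7#9 (Gb dominant seventh sharp nine) is spelled Gb, Bb, Db, Fb, A.
The 7th is Fb. An augmented third above Fb is A.
A is the chord's 9th.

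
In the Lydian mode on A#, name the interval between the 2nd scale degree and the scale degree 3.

The scale runs A# B# C## D## E# F## G##.
That puts B# below C##.
Counting 2 letters and 2 half steps from B# gives a major second.

major second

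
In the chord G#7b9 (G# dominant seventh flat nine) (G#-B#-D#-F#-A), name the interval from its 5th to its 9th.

That puts D# below A.
D# up to A is 6 semitones, a half step narrower than a perfect fifth, so the interval is diminished.

diminished fifth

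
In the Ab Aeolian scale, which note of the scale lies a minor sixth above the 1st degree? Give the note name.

The scale is Ab Bb Cb Db Eb Fb Gb.
The 1st degree is Ab; a minor sixth above that is Fb — scale degree 6.

Fb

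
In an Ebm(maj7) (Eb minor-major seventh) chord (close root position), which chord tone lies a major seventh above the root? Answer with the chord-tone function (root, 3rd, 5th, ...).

7th

Spelling the chord: Eb-Gb-Bb-D.
The root is Eb. A major seventh above Eb is D.
D is the chord's 7th.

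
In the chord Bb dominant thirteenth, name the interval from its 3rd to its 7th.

Bb13 (Bb dominant thirteenth): Bb–D–F–Ab–C–G.
3rd = D; 7th = Ab.
D up to Ab is 6 semitones, a half step narrower than a perfect fifth, so the interval is diminished.
That tritone between 3rd and 7th is what gives the dominant seventh its pull toward resolution.

diminished fifth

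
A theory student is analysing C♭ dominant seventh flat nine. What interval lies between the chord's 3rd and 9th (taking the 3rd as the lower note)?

C♭7b9 (C♭ dominant seventh flat nine): C♭ E♭ G♭ B𝄫 D𝄫.
3rd = E♭; 9th = D𝄫.
7 letter names make it a seventh; at 9 semitones (a whole step narrower than major) the quality is diminished.

diminished seventh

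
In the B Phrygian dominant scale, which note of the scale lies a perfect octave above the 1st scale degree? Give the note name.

B

The scale is B C D# E F# G A.
The 1st scale degree is B; a perfect octave above that is B — scale degree 1.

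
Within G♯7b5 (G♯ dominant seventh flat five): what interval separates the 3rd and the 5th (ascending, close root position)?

G♯7b5: G♯ B♯ D F♯.
The 3rd is B♯ and the 5th is D.
B♯ up to D is 2 semitones, a whole step narrower than a major third, so the interval is diminished.

diminished third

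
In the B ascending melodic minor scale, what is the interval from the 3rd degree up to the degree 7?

augmented fifth

B melodic minor: B C♯ D E F♯ G♯ A♯.
The 3rd degree is D and the degree 7 is A♯.
5 letter names make it a fifth; at 8 semitones (a half step wider than perfect) the quality is augmented.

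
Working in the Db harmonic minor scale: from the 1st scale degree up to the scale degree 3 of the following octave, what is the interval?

Spelling the Db harmonic minor scale: Db Eb Fb Gb Ab Bbb C.
So we need the interval from Db up to Fb.
10 letter names make it a tenth; at 15 semitones (a half step narrower than major) the quality is minor.

minor tenth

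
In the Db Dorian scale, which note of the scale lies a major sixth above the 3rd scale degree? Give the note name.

Db

The scale is Db Eb Fb Gb Ab Bb Cb.
The 3rd scale degree is Fb; a major sixth above that is Db — scale degree 1.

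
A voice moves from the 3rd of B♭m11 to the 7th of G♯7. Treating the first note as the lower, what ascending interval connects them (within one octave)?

augmented 3rd

B♭m11 has D♭ as its 3rd, and G♯7 has F♯ as its 7th.
3 letter names make it a third; at 5 semitones (a half step wider than major) the quality is augmented.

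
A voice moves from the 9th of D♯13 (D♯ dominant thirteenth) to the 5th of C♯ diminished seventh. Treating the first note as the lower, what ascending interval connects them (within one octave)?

diminished 3rd

D♯13 (D♯ dominant thirteenth) has E♯ as its 9th, and C♯ diminished seventh has G as its 5th.
3 letter names make it a third; at 2 semitones (a whole step narrower than major) the quality is diminished.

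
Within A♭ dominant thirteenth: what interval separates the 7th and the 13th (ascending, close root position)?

A♭13 (A♭ dominant thirteenth): A♭, C, E♭, G♭, B♭, F.
7th = G♭; 13th = F.
Counting 7 letters and 11 half steps from G♭ gives a major seventh.

major seventh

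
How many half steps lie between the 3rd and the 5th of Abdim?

3

Spelling the chord: Ab–Cb–Ebb.
Cb to Ebb is a minor third: 3 semitones.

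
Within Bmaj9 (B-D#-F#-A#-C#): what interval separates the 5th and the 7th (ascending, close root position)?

5th = F#; 7th = A#.
F# up to A# spans 3 letter names and 4 semitones — a major third.

major 3rd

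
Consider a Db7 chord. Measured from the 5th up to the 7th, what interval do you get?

Db dominant seventh is spelled Db-F-Ab-Cb.
So we need the interval from Ab up to Cb.
From Ab to Cb: 3 semitones over a third = minor.

minor third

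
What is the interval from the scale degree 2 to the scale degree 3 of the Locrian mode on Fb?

The scale runs Fb Gbb Abb Bbb Cbb Dbb Ebb.
So we need the interval from Gbb up to Abb.
Counting 2 letters and 2 half steps from Gbb gives a major second.

major 2nd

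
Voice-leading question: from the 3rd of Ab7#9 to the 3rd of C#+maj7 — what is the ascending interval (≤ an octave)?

The 3rd of Ab7#9 is C; the 3rd of C#+maj7 is E#.
3 letter names make it a third; at 5 semitones (a half step wider than major) the quality is augmented.

augmented third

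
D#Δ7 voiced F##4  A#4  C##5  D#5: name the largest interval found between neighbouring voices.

Adjacent intervals: F##4→A#4 = minor third; A#4→C##5 = major third; C##5→D#5 = minor second.
The largest is A#4 to C##5, a major third (4 semitones).

major third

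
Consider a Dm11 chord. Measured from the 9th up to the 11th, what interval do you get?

m3

The chord tones of Dm11 (D minor eleventh) are D–F–A–C–E–G.
The 9th is E and the 11th is G.
3 letter names make it a third; at 3 semitones (a half step narrower than major) the quality is minor.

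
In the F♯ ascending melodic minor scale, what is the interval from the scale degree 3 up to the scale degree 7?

The scale runs F♯ G♯ A B C♯ D♯ E♯.
The scale degree 3 is A and the 7th degree is E♯.
From A to E♯: 8 semitones over a fifth = augmented.

augmented fifth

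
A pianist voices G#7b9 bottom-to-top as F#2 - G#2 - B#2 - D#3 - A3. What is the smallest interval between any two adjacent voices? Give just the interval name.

major 2nd

Adjacent intervals: F#2→G#2 = major second; G#2→B#2 = major third; B#2→D#3 = minor third; D#3→A3 = diminished fifth.
The smallest is F#2 to G#2, a major second (2 semitones).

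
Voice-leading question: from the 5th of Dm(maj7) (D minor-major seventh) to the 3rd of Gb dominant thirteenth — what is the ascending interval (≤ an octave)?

minor second

The 5th of Dm(maj7) (D minor-major seventh) is A; the 3rd of Gb dominant thirteenth is Bb.
2 letter names make it a second; at 1 semitone (a half step narrower than major) the quality is minor.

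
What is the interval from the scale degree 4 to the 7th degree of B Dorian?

perfect fourth

The scale runs B C# D E F# G# A.
That puts E below A.
E up to A spans 4 letter names and 5 semitones — a perfect fourth.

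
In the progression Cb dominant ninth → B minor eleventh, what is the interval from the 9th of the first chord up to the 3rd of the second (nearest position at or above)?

augmented unison

The 9th of Cb dominant ninth is Db; the 3rd of B minor eleventh is D.
1 letter names make it a unison; at 1 semitone (a half step wider than perfect) the quality is augmented.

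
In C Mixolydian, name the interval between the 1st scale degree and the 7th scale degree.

Spelling C Mixolydian: C D E F G A Bb.
The 1st scale degree is C and the 7th degree is Bb.
From C to Bb: 10 semitones over a seventh = minor.

minor seventh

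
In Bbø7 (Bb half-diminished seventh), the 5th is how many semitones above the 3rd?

3

The chord tones of Bbm7b5 are Bb, Db, Fb, Ab.
Db to Fb is a minor third: 3 semitones.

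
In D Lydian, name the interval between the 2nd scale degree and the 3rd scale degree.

D lydian: D E F♯ G♯ A B C♯.
So we need the interval from E up to F♯.
E up to F♯ spans 2 letter names and 2 semitones — a major second.

M2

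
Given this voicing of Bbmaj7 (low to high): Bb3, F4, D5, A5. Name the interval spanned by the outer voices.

The outer voices are Bb3 and A5.
Counting 14 letters and 23 half steps from Bb gives a major fourteenth.

major fourteenth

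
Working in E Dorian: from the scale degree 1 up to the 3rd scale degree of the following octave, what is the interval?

minor tenth

The scale runs E F# G A B C# D.
That puts E below G.
10 letter names make it a tenth; at 15 semitones (a half step narrower than major) the quality is minor.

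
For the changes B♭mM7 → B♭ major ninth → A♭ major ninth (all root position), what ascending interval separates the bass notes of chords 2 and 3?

The roots are B♭ and A♭.
B♭ up to A♭ is 10 semitones, a half step narrower than a major seventh, so the interval is minor.

m7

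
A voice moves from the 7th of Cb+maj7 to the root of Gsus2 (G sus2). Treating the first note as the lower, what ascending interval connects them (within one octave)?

major sixth

The 7th of Cb+maj7 is Bb; the root of Gsus2 (G sus2) is G.
Bb up to G spans 6 letter names and 9 semitones — a major sixth.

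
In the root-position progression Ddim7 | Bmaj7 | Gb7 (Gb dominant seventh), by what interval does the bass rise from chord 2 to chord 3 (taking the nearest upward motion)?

diminished sixth

The roots are B and Gb.
B up to Gb is 7 semitones, a whole step narrower than a major sixth, so the interval is diminished.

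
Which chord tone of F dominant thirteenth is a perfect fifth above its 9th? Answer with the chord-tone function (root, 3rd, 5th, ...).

Spelling the chord: F-A-C-E♭-G-D.
The 9th is G. A perfect fifth above G is D.
D is the chord's 13th.

13th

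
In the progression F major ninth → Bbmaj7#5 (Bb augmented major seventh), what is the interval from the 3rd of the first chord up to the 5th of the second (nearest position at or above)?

F major ninth has A as its 3rd, and Bbmaj7#5 (Bb augmented major seventh) has F# as its 5th.
A up to F# spans 6 letter names and 9 semitones — a major sixth.

major sixth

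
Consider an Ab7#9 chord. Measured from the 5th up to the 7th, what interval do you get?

minor third

Ab dominant seventh sharp nine: Ab-C-Eb-Gb-B.
That puts Eb below Gb.
Eb up to Gb is 3 semitones, a half step narrower than a major third, so the interval is minor.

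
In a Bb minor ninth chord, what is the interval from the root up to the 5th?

Spelling the chord: Bb, Db, F, Ab, C.
Root = Bb; 5th = F.
From Bb to F is 7 semitones, exactly the perfect fifth.

perfect fifth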